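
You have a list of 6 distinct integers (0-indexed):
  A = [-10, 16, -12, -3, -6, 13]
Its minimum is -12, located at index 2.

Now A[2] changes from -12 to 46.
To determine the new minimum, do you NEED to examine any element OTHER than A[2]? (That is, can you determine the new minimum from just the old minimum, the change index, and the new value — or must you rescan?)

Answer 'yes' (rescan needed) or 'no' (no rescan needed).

Old min = -12 at index 2
Change at index 2: -12 -> 46
Index 2 WAS the min and new value 46 > old min -12. Must rescan other elements to find the new min.
Needs rescan: yes

Answer: yes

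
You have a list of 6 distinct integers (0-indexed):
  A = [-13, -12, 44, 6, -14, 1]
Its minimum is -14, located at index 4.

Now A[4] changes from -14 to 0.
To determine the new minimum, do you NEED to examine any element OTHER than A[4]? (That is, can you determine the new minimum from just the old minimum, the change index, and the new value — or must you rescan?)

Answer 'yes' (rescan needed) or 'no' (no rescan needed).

Answer: yes

Derivation:
Old min = -14 at index 4
Change at index 4: -14 -> 0
Index 4 WAS the min and new value 0 > old min -14. Must rescan other elements to find the new min.
Needs rescan: yes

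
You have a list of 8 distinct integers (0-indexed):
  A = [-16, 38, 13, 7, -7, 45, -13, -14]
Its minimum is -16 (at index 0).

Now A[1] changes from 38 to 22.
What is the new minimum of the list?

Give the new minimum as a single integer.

Answer: -16

Derivation:
Old min = -16 (at index 0)
Change: A[1] 38 -> 22
Changed element was NOT the old min.
  New min = min(old_min, new_val) = min(-16, 22) = -16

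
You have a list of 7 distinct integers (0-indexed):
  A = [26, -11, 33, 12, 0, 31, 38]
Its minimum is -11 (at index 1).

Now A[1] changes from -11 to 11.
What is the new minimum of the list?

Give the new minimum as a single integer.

Old min = -11 (at index 1)
Change: A[1] -11 -> 11
Changed element WAS the min. Need to check: is 11 still <= all others?
  Min of remaining elements: 0
  New min = min(11, 0) = 0

Answer: 0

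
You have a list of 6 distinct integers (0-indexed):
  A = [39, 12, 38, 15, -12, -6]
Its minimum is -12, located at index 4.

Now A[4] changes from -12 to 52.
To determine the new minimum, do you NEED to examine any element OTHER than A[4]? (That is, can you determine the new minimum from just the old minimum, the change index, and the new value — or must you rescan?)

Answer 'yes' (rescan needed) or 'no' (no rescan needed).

Answer: yes

Derivation:
Old min = -12 at index 4
Change at index 4: -12 -> 52
Index 4 WAS the min and new value 52 > old min -12. Must rescan other elements to find the new min.
Needs rescan: yes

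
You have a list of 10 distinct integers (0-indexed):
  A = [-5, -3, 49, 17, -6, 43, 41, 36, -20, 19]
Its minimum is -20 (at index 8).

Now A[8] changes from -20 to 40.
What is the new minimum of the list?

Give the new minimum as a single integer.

Old min = -20 (at index 8)
Change: A[8] -20 -> 40
Changed element WAS the min. Need to check: is 40 still <= all others?
  Min of remaining elements: -6
  New min = min(40, -6) = -6

Answer: -6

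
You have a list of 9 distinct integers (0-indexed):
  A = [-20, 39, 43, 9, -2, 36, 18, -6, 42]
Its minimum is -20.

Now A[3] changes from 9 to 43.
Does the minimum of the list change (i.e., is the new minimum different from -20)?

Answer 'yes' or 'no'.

Old min = -20
Change: A[3] 9 -> 43
Changed element was NOT the min; min changes only if 43 < -20.
New min = -20; changed? no

Answer: no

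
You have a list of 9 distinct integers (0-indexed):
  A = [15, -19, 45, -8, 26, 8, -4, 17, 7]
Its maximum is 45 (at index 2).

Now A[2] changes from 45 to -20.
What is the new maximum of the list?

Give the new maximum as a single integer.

Old max = 45 (at index 2)
Change: A[2] 45 -> -20
Changed element WAS the max -> may need rescan.
  Max of remaining elements: 26
  New max = max(-20, 26) = 26

Answer: 26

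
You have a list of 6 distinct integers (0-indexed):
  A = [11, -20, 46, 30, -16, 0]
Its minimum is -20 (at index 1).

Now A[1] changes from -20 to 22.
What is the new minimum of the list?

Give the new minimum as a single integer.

Old min = -20 (at index 1)
Change: A[1] -20 -> 22
Changed element WAS the min. Need to check: is 22 still <= all others?
  Min of remaining elements: -16
  New min = min(22, -16) = -16

Answer: -16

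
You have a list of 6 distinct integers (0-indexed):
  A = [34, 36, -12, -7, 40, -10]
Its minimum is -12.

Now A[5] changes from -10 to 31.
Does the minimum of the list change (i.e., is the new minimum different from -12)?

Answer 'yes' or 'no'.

Answer: no

Derivation:
Old min = -12
Change: A[5] -10 -> 31
Changed element was NOT the min; min changes only if 31 < -12.
New min = -12; changed? no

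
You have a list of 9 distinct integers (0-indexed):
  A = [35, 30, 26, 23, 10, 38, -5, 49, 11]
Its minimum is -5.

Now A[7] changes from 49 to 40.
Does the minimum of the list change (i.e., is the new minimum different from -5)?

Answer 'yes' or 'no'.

Old min = -5
Change: A[7] 49 -> 40
Changed element was NOT the min; min changes only if 40 < -5.
New min = -5; changed? no

Answer: no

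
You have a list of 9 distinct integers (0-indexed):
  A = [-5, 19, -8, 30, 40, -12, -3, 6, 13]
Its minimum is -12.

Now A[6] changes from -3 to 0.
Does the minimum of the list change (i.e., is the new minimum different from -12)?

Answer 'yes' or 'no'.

Old min = -12
Change: A[6] -3 -> 0
Changed element was NOT the min; min changes only if 0 < -12.
New min = -12; changed? no

Answer: no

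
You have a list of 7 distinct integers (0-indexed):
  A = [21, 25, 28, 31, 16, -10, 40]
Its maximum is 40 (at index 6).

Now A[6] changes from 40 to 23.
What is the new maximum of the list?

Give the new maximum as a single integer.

Old max = 40 (at index 6)
Change: A[6] 40 -> 23
Changed element WAS the max -> may need rescan.
  Max of remaining elements: 31
  New max = max(23, 31) = 31

Answer: 31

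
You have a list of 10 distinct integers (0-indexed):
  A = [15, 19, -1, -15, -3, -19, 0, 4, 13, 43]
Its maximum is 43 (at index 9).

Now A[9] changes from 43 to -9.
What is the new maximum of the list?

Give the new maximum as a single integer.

Answer: 19

Derivation:
Old max = 43 (at index 9)
Change: A[9] 43 -> -9
Changed element WAS the max -> may need rescan.
  Max of remaining elements: 19
  New max = max(-9, 19) = 19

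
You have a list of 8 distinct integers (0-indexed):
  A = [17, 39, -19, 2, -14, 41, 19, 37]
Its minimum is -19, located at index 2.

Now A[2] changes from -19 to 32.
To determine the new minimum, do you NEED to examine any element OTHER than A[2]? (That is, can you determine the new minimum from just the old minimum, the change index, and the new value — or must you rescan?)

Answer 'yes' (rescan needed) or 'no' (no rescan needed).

Old min = -19 at index 2
Change at index 2: -19 -> 32
Index 2 WAS the min and new value 32 > old min -19. Must rescan other elements to find the new min.
Needs rescan: yes

Answer: yes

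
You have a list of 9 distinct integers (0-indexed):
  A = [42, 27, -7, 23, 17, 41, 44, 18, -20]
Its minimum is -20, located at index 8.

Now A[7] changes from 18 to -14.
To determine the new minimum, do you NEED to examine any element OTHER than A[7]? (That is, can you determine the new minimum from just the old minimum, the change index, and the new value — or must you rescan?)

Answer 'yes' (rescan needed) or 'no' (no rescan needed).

Answer: no

Derivation:
Old min = -20 at index 8
Change at index 7: 18 -> -14
Index 7 was NOT the min. New min = min(-20, -14). No rescan of other elements needed.
Needs rescan: no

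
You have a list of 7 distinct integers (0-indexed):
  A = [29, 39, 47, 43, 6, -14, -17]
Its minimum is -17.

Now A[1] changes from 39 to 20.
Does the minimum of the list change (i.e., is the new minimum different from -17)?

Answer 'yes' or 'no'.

Old min = -17
Change: A[1] 39 -> 20
Changed element was NOT the min; min changes only if 20 < -17.
New min = -17; changed? no

Answer: no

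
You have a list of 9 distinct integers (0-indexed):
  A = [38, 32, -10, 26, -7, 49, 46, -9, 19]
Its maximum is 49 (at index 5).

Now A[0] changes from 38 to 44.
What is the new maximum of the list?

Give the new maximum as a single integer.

Old max = 49 (at index 5)
Change: A[0] 38 -> 44
Changed element was NOT the old max.
  New max = max(old_max, new_val) = max(49, 44) = 49

Answer: 49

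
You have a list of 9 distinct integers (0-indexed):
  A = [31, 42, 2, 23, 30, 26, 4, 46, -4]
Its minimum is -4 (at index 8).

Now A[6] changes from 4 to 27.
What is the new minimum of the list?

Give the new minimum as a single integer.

Answer: -4

Derivation:
Old min = -4 (at index 8)
Change: A[6] 4 -> 27
Changed element was NOT the old min.
  New min = min(old_min, new_val) = min(-4, 27) = -4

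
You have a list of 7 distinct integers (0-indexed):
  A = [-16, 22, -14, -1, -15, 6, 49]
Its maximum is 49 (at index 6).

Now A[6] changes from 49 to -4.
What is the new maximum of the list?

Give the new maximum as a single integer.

Answer: 22

Derivation:
Old max = 49 (at index 6)
Change: A[6] 49 -> -4
Changed element WAS the max -> may need rescan.
  Max of remaining elements: 22
  New max = max(-4, 22) = 22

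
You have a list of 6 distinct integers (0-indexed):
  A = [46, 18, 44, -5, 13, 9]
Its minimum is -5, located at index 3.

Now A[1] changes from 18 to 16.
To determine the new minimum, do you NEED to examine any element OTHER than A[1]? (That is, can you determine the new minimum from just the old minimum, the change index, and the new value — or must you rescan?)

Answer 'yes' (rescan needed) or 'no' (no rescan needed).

Answer: no

Derivation:
Old min = -5 at index 3
Change at index 1: 18 -> 16
Index 1 was NOT the min. New min = min(-5, 16). No rescan of other elements needed.
Needs rescan: no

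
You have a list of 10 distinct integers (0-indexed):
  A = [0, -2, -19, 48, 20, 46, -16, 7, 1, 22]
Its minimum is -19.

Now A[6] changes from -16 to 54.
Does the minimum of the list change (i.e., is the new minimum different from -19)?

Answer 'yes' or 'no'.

Answer: no

Derivation:
Old min = -19
Change: A[6] -16 -> 54
Changed element was NOT the min; min changes only if 54 < -19.
New min = -19; changed? no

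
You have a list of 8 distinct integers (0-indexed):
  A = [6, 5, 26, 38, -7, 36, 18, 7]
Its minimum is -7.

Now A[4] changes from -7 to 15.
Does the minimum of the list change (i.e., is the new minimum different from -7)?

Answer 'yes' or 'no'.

Old min = -7
Change: A[4] -7 -> 15
Changed element was the min; new min must be rechecked.
New min = 5; changed? yes

Answer: yes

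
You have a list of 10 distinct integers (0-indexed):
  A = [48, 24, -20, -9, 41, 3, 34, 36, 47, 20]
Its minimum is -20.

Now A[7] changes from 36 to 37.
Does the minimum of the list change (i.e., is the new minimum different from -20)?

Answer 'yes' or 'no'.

Answer: no

Derivation:
Old min = -20
Change: A[7] 36 -> 37
Changed element was NOT the min; min changes only if 37 < -20.
New min = -20; changed? no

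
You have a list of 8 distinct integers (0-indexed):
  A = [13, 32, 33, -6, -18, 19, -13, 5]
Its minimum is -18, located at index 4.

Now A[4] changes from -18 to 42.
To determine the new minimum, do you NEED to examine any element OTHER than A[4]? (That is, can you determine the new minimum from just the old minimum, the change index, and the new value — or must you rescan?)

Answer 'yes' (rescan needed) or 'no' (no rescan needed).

Answer: yes

Derivation:
Old min = -18 at index 4
Change at index 4: -18 -> 42
Index 4 WAS the min and new value 42 > old min -18. Must rescan other elements to find the new min.
Needs rescan: yes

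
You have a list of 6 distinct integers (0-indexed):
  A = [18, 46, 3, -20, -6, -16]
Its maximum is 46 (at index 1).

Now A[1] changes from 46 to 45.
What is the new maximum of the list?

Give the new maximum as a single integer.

Old max = 46 (at index 1)
Change: A[1] 46 -> 45
Changed element WAS the max -> may need rescan.
  Max of remaining elements: 18
  New max = max(45, 18) = 45

Answer: 45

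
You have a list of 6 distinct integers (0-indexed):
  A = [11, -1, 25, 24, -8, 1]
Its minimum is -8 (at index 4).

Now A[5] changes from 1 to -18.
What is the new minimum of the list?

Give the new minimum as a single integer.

Old min = -8 (at index 4)
Change: A[5] 1 -> -18
Changed element was NOT the old min.
  New min = min(old_min, new_val) = min(-8, -18) = -18

Answer: -18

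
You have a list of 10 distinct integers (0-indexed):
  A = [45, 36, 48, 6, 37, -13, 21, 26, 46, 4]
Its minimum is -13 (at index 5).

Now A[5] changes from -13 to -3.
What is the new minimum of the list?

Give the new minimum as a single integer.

Old min = -13 (at index 5)
Change: A[5] -13 -> -3
Changed element WAS the min. Need to check: is -3 still <= all others?
  Min of remaining elements: 4
  New min = min(-3, 4) = -3

Answer: -3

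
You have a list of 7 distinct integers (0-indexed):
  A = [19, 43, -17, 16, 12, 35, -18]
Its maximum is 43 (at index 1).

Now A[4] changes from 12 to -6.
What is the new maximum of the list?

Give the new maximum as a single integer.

Old max = 43 (at index 1)
Change: A[4] 12 -> -6
Changed element was NOT the old max.
  New max = max(old_max, new_val) = max(43, -6) = 43

Answer: 43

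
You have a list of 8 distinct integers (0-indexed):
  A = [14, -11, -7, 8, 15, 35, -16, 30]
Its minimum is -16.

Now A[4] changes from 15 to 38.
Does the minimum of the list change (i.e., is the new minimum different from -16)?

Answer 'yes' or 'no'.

Old min = -16
Change: A[4] 15 -> 38
Changed element was NOT the min; min changes only if 38 < -16.
New min = -16; changed? no

Answer: no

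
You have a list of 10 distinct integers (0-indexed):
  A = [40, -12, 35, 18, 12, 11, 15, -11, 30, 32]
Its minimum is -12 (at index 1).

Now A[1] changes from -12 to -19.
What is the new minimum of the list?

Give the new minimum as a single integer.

Old min = -12 (at index 1)
Change: A[1] -12 -> -19
Changed element WAS the min. Need to check: is -19 still <= all others?
  Min of remaining elements: -11
  New min = min(-19, -11) = -19

Answer: -19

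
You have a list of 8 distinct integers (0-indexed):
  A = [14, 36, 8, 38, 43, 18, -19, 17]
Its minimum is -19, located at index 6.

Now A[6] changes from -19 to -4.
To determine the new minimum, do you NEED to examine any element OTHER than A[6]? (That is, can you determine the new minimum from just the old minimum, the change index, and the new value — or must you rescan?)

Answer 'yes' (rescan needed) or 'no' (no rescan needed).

Answer: yes

Derivation:
Old min = -19 at index 6
Change at index 6: -19 -> -4
Index 6 WAS the min and new value -4 > old min -19. Must rescan other elements to find the new min.
Needs rescan: yes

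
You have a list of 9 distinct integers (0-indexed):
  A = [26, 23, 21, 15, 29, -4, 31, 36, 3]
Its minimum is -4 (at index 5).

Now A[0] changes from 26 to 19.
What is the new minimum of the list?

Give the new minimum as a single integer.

Old min = -4 (at index 5)
Change: A[0] 26 -> 19
Changed element was NOT the old min.
  New min = min(old_min, new_val) = min(-4, 19) = -4

Answer: -4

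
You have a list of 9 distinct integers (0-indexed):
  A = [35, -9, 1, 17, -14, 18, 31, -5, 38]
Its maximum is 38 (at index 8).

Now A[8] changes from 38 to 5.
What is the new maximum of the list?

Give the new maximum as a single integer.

Old max = 38 (at index 8)
Change: A[8] 38 -> 5
Changed element WAS the max -> may need rescan.
  Max of remaining elements: 35
  New max = max(5, 35) = 35

Answer: 35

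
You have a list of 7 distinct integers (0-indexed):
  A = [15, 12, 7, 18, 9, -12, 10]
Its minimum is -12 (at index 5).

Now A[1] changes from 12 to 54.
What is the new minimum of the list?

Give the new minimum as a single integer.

Old min = -12 (at index 5)
Change: A[1] 12 -> 54
Changed element was NOT the old min.
  New min = min(old_min, new_val) = min(-12, 54) = -12

Answer: -12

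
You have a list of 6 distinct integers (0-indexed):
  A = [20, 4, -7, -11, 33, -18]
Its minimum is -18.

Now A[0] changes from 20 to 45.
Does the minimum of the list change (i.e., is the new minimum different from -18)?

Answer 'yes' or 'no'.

Old min = -18
Change: A[0] 20 -> 45
Changed element was NOT the min; min changes only if 45 < -18.
New min = -18; changed? no

Answer: no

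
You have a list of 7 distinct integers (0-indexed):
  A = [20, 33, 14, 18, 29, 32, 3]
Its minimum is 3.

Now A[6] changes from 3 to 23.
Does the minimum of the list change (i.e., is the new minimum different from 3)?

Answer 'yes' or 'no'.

Answer: yes

Derivation:
Old min = 3
Change: A[6] 3 -> 23
Changed element was the min; new min must be rechecked.
New min = 14; changed? yes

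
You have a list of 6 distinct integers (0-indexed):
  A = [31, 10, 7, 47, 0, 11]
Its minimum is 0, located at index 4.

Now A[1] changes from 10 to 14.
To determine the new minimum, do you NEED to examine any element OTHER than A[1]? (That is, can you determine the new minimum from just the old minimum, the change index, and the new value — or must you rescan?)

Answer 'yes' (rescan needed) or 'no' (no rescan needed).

Answer: no

Derivation:
Old min = 0 at index 4
Change at index 1: 10 -> 14
Index 1 was NOT the min. New min = min(0, 14). No rescan of other elements needed.
Needs rescan: no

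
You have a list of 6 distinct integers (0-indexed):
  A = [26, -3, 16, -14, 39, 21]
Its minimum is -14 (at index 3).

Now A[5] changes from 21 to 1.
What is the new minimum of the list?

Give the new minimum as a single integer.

Old min = -14 (at index 3)
Change: A[5] 21 -> 1
Changed element was NOT the old min.
  New min = min(old_min, new_val) = min(-14, 1) = -14

Answer: -14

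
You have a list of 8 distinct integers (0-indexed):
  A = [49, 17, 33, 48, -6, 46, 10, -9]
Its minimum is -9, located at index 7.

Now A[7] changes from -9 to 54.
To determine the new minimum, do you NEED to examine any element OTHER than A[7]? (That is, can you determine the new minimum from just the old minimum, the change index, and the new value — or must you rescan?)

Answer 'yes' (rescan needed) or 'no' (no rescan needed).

Old min = -9 at index 7
Change at index 7: -9 -> 54
Index 7 WAS the min and new value 54 > old min -9. Must rescan other elements to find the new min.
Needs rescan: yes

Answer: yes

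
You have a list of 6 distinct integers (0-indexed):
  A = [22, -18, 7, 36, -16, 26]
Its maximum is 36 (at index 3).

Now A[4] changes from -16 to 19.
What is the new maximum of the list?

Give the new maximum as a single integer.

Answer: 36

Derivation:
Old max = 36 (at index 3)
Change: A[4] -16 -> 19
Changed element was NOT the old max.
  New max = max(old_max, new_val) = max(36, 19) = 36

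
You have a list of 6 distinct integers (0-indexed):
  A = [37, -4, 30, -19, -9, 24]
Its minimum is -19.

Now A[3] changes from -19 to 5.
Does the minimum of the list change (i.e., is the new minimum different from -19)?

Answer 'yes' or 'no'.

Answer: yes

Derivation:
Old min = -19
Change: A[3] -19 -> 5
Changed element was the min; new min must be rechecked.
New min = -9; changed? yes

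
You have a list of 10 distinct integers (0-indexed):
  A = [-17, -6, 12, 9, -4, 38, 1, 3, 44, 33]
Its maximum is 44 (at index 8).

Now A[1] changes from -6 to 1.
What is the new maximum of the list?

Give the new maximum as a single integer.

Answer: 44

Derivation:
Old max = 44 (at index 8)
Change: A[1] -6 -> 1
Changed element was NOT the old max.
  New max = max(old_max, new_val) = max(44, 1) = 44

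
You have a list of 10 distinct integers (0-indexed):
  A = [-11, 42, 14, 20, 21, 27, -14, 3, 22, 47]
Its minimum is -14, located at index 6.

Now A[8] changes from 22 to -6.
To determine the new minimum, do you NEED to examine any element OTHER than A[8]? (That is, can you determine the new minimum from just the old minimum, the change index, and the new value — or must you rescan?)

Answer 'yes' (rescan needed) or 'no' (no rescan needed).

Answer: no

Derivation:
Old min = -14 at index 6
Change at index 8: 22 -> -6
Index 8 was NOT the min. New min = min(-14, -6). No rescan of other elements needed.
Needs rescan: no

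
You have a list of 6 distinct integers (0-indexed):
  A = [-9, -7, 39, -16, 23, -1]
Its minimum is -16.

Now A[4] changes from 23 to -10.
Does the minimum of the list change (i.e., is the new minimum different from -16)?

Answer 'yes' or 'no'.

Answer: no

Derivation:
Old min = -16
Change: A[4] 23 -> -10
Changed element was NOT the min; min changes only if -10 < -16.
New min = -16; changed? no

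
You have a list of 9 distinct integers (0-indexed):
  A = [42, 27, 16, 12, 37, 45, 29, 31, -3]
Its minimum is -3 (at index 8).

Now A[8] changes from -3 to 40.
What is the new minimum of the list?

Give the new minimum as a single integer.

Old min = -3 (at index 8)
Change: A[8] -3 -> 40
Changed element WAS the min. Need to check: is 40 still <= all others?
  Min of remaining elements: 12
  New min = min(40, 12) = 12

Answer: 12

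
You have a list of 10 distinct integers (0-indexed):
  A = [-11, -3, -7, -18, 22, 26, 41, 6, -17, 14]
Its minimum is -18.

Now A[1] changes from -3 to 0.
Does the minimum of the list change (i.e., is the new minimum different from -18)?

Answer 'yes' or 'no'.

Old min = -18
Change: A[1] -3 -> 0
Changed element was NOT the min; min changes only if 0 < -18.
New min = -18; changed? no

Answer: no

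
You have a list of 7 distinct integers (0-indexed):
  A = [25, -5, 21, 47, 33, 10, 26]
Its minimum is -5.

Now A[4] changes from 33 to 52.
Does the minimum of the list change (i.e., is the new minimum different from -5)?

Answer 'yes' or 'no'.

Answer: no

Derivation:
Old min = -5
Change: A[4] 33 -> 52
Changed element was NOT the min; min changes only if 52 < -5.
New min = -5; changed? no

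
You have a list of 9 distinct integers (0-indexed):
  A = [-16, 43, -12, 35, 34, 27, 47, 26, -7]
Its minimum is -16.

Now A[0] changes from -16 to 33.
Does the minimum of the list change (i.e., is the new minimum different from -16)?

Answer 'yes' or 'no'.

Old min = -16
Change: A[0] -16 -> 33
Changed element was the min; new min must be rechecked.
New min = -12; changed? yes

Answer: yes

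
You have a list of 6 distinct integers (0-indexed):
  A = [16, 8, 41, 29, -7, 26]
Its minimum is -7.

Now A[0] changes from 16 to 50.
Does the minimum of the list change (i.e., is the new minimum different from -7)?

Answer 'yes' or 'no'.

Answer: no

Derivation:
Old min = -7
Change: A[0] 16 -> 50
Changed element was NOT the min; min changes only if 50 < -7.
New min = -7; changed? no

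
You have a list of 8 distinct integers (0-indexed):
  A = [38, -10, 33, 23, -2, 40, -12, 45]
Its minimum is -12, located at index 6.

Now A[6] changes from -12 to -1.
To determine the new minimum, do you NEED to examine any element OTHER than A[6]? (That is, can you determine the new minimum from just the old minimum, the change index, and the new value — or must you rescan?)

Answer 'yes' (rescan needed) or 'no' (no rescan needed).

Old min = -12 at index 6
Change at index 6: -12 -> -1
Index 6 WAS the min and new value -1 > old min -12. Must rescan other elements to find the new min.
Needs rescan: yes

Answer: yes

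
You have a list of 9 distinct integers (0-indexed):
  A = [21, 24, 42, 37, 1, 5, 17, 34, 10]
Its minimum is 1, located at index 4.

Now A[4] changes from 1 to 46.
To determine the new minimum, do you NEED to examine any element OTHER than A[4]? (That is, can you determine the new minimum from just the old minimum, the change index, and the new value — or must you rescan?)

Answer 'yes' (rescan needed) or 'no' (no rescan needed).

Answer: yes

Derivation:
Old min = 1 at index 4
Change at index 4: 1 -> 46
Index 4 WAS the min and new value 46 > old min 1. Must rescan other elements to find the new min.
Needs rescan: yes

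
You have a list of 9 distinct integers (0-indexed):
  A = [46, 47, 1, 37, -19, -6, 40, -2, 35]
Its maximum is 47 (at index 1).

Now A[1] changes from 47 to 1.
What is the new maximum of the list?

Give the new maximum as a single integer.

Old max = 47 (at index 1)
Change: A[1] 47 -> 1
Changed element WAS the max -> may need rescan.
  Max of remaining elements: 46
  New max = max(1, 46) = 46

Answer: 46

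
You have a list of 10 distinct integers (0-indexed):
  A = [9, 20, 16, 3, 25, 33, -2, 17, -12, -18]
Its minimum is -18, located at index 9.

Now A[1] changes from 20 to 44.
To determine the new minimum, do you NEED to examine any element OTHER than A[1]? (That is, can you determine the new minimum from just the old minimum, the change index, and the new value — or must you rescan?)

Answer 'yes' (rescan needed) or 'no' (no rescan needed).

Answer: no

Derivation:
Old min = -18 at index 9
Change at index 1: 20 -> 44
Index 1 was NOT the min. New min = min(-18, 44). No rescan of other elements needed.
Needs rescan: no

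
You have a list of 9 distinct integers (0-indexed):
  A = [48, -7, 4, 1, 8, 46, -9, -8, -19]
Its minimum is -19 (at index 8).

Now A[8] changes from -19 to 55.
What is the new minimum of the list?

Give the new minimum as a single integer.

Answer: -9

Derivation:
Old min = -19 (at index 8)
Change: A[8] -19 -> 55
Changed element WAS the min. Need to check: is 55 still <= all others?
  Min of remaining elements: -9
  New min = min(55, -9) = -9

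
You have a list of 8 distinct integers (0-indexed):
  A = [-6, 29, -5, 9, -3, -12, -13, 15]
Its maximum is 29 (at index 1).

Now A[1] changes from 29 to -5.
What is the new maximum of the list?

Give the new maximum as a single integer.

Old max = 29 (at index 1)
Change: A[1] 29 -> -5
Changed element WAS the max -> may need rescan.
  Max of remaining elements: 15
  New max = max(-5, 15) = 15

Answer: 15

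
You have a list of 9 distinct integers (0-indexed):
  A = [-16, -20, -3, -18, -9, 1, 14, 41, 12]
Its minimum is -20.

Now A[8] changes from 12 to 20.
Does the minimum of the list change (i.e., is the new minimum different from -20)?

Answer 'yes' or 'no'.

Answer: no

Derivation:
Old min = -20
Change: A[8] 12 -> 20
Changed element was NOT the min; min changes only if 20 < -20.
New min = -20; changed? no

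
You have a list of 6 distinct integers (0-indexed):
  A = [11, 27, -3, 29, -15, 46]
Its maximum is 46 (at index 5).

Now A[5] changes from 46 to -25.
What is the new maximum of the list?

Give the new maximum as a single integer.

Old max = 46 (at index 5)
Change: A[5] 46 -> -25
Changed element WAS the max -> may need rescan.
  Max of remaining elements: 29
  New max = max(-25, 29) = 29

Answer: 29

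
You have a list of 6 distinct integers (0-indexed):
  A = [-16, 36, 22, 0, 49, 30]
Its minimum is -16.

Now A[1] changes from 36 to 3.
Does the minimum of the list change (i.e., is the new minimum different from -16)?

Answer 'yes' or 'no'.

Answer: no

Derivation:
Old min = -16
Change: A[1] 36 -> 3
Changed element was NOT the min; min changes only if 3 < -16.
New min = -16; changed? no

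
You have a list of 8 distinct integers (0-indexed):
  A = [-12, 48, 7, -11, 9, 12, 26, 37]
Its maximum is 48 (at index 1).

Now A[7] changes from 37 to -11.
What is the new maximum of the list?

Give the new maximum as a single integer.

Old max = 48 (at index 1)
Change: A[7] 37 -> -11
Changed element was NOT the old max.
  New max = max(old_max, new_val) = max(48, -11) = 48

Answer: 48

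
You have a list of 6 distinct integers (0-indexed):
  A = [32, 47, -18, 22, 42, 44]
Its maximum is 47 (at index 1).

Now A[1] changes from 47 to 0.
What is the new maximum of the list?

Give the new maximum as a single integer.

Old max = 47 (at index 1)
Change: A[1] 47 -> 0
Changed element WAS the max -> may need rescan.
  Max of remaining elements: 44
  New max = max(0, 44) = 44

Answer: 44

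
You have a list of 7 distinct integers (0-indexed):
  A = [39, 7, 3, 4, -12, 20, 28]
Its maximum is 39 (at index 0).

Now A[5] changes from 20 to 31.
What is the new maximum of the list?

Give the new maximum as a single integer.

Answer: 39

Derivation:
Old max = 39 (at index 0)
Change: A[5] 20 -> 31
Changed element was NOT the old max.
  New max = max(old_max, new_val) = max(39, 31) = 39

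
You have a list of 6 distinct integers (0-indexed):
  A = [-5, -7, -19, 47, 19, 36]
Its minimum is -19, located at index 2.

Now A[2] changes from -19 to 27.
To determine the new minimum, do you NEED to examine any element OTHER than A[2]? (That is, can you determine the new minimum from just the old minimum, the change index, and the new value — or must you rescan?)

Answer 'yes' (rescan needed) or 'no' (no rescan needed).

Old min = -19 at index 2
Change at index 2: -19 -> 27
Index 2 WAS the min and new value 27 > old min -19. Must rescan other elements to find the new min.
Needs rescan: yes

Answer: yes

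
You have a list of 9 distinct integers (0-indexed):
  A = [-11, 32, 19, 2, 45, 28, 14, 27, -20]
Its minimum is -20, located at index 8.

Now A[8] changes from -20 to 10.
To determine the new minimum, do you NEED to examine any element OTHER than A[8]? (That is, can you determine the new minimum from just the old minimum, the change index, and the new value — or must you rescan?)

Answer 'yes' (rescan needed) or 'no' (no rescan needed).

Old min = -20 at index 8
Change at index 8: -20 -> 10
Index 8 WAS the min and new value 10 > old min -20. Must rescan other elements to find the new min.
Needs rescan: yes

Answer: yes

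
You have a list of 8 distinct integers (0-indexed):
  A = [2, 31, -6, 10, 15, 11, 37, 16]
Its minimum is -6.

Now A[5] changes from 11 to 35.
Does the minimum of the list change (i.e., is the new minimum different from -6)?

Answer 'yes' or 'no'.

Answer: no

Derivation:
Old min = -6
Change: A[5] 11 -> 35
Changed element was NOT the min; min changes only if 35 < -6.
New min = -6; changed? no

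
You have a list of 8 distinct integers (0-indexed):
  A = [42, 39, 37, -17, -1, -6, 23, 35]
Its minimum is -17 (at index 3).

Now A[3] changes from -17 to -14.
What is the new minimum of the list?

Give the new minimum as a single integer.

Answer: -14

Derivation:
Old min = -17 (at index 3)
Change: A[3] -17 -> -14
Changed element WAS the min. Need to check: is -14 still <= all others?
  Min of remaining elements: -6
  New min = min(-14, -6) = -14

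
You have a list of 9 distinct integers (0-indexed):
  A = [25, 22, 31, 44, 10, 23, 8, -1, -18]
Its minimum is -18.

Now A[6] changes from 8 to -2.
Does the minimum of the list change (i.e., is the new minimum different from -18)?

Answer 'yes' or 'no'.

Answer: no

Derivation:
Old min = -18
Change: A[6] 8 -> -2
Changed element was NOT the min; min changes only if -2 < -18.
New min = -18; changed? no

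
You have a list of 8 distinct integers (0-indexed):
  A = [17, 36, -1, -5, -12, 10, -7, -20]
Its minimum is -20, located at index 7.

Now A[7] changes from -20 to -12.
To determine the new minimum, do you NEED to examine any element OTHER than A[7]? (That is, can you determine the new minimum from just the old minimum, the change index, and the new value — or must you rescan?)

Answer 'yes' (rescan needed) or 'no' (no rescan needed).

Answer: yes

Derivation:
Old min = -20 at index 7
Change at index 7: -20 -> -12
Index 7 WAS the min and new value -12 > old min -20. Must rescan other elements to find the new min.
Needs rescan: yes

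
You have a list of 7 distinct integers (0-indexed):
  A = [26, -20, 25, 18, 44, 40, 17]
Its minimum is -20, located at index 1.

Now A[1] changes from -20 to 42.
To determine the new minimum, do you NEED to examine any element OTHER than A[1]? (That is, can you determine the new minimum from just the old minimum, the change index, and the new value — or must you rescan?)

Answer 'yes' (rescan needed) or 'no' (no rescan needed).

Old min = -20 at index 1
Change at index 1: -20 -> 42
Index 1 WAS the min and new value 42 > old min -20. Must rescan other elements to find the new min.
Needs rescan: yes

Answer: yes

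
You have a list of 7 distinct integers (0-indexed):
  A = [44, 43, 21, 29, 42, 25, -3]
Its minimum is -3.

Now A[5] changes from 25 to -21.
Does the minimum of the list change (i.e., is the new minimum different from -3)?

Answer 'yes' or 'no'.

Answer: yes

Derivation:
Old min = -3
Change: A[5] 25 -> -21
Changed element was NOT the min; min changes only if -21 < -3.
New min = -21; changed? yes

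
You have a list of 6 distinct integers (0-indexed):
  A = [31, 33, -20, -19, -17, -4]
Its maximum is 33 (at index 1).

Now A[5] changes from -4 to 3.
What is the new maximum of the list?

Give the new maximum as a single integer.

Answer: 33

Derivation:
Old max = 33 (at index 1)
Change: A[5] -4 -> 3
Changed element was NOT the old max.
  New max = max(old_max, new_val) = max(33, 3) = 33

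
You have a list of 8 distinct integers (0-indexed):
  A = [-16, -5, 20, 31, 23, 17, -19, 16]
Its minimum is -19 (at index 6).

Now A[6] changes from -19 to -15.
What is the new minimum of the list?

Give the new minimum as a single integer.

Answer: -16

Derivation:
Old min = -19 (at index 6)
Change: A[6] -19 -> -15
Changed element WAS the min. Need to check: is -15 still <= all others?
  Min of remaining elements: -16
  New min = min(-15, -16) = -16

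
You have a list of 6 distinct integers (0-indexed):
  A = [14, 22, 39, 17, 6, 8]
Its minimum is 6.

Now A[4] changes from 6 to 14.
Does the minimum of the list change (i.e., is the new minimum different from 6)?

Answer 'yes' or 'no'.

Old min = 6
Change: A[4] 6 -> 14
Changed element was the min; new min must be rechecked.
New min = 8; changed? yes

Answer: yes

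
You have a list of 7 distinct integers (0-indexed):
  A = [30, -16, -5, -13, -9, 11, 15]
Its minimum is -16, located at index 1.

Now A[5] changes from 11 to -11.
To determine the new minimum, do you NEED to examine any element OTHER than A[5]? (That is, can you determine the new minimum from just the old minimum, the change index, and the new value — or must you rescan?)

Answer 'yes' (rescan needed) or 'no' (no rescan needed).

Answer: no

Derivation:
Old min = -16 at index 1
Change at index 5: 11 -> -11
Index 5 was NOT the min. New min = min(-16, -11). No rescan of other elements needed.
Needs rescan: no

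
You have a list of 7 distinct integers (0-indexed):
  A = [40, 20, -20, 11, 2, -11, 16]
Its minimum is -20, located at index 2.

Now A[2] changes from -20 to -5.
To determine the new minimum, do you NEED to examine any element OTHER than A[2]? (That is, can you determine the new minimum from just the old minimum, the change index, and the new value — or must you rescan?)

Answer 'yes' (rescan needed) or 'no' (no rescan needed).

Answer: yes

Derivation:
Old min = -20 at index 2
Change at index 2: -20 -> -5
Index 2 WAS the min and new value -5 > old min -20. Must rescan other elements to find the new min.
Needs rescan: yes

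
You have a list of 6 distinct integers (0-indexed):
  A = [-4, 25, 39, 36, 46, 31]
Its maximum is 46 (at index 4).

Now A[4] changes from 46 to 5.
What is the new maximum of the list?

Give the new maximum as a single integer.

Answer: 39

Derivation:
Old max = 46 (at index 4)
Change: A[4] 46 -> 5
Changed element WAS the max -> may need rescan.
  Max of remaining elements: 39
  New max = max(5, 39) = 39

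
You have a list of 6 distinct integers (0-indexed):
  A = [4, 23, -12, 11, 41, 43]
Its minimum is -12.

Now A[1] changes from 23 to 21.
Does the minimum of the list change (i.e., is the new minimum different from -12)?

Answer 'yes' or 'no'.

Answer: no

Derivation:
Old min = -12
Change: A[1] 23 -> 21
Changed element was NOT the min; min changes only if 21 < -12.
New min = -12; changed? no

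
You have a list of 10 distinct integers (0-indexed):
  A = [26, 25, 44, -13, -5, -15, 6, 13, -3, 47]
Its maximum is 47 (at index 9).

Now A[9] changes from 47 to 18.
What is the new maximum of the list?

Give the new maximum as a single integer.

Answer: 44

Derivation:
Old max = 47 (at index 9)
Change: A[9] 47 -> 18
Changed element WAS the max -> may need rescan.
  Max of remaining elements: 44
  New max = max(18, 44) = 44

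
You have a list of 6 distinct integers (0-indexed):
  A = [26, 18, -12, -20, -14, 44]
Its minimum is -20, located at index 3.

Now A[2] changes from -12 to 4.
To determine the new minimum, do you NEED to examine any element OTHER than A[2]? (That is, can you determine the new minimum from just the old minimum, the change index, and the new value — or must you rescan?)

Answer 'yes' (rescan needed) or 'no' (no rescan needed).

Old min = -20 at index 3
Change at index 2: -12 -> 4
Index 2 was NOT the min. New min = min(-20, 4). No rescan of other elements needed.
Needs rescan: no

Answer: no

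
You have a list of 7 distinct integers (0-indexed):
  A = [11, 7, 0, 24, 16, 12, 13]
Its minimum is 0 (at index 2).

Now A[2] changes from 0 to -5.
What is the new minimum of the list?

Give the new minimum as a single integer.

Old min = 0 (at index 2)
Change: A[2] 0 -> -5
Changed element WAS the min. Need to check: is -5 still <= all others?
  Min of remaining elements: 7
  New min = min(-5, 7) = -5

Answer: -5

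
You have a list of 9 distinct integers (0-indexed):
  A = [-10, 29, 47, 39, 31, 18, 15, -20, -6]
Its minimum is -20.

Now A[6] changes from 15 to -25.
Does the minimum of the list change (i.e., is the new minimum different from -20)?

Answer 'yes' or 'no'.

Old min = -20
Change: A[6] 15 -> -25
Changed element was NOT the min; min changes only if -25 < -20.
New min = -25; changed? yes

Answer: yes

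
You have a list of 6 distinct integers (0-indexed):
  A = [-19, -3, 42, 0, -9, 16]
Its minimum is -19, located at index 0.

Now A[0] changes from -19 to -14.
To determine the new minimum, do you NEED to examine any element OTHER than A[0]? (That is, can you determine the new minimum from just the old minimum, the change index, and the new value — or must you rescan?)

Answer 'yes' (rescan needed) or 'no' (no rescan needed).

Answer: yes

Derivation:
Old min = -19 at index 0
Change at index 0: -19 -> -14
Index 0 WAS the min and new value -14 > old min -19. Must rescan other elements to find the new min.
Needs rescan: yes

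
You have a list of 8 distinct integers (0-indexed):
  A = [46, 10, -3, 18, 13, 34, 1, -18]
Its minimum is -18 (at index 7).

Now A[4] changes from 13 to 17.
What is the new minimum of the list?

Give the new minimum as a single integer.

Answer: -18

Derivation:
Old min = -18 (at index 7)
Change: A[4] 13 -> 17
Changed element was NOT the old min.
  New min = min(old_min, new_val) = min(-18, 17) = -18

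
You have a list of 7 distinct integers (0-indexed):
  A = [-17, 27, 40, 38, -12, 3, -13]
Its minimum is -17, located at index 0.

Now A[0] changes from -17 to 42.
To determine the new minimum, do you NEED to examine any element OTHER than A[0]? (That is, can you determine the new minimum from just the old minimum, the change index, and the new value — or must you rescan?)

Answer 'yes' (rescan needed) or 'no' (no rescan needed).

Answer: yes

Derivation:
Old min = -17 at index 0
Change at index 0: -17 -> 42
Index 0 WAS the min and new value 42 > old min -17. Must rescan other elements to find the new min.
Needs rescan: yes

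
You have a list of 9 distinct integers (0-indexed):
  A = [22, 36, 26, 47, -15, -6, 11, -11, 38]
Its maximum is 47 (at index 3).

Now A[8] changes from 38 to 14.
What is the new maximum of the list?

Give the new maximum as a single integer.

Old max = 47 (at index 3)
Change: A[8] 38 -> 14
Changed element was NOT the old max.
  New max = max(old_max, new_val) = max(47, 14) = 47

Answer: 47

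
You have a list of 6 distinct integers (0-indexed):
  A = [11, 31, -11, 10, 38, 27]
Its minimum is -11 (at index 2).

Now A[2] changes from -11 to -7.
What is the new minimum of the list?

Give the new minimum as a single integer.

Old min = -11 (at index 2)
Change: A[2] -11 -> -7
Changed element WAS the min. Need to check: is -7 still <= all others?
  Min of remaining elements: 10
  New min = min(-7, 10) = -7

Answer: -7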